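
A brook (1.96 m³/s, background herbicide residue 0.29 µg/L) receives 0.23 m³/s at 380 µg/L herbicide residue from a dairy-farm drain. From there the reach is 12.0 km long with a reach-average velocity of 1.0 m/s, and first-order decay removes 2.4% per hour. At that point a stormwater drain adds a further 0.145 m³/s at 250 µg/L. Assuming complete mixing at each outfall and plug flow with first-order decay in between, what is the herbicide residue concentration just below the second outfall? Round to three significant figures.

Conservation of mass: C = (1.960·0.2900 + 0.2300·380.0) / 2.190 = 87.97/2.190 = 40.17 µg/L; combined flow 2.190 m³/s.
Travel time t = 12.0·1000 / 1.0 = 12000 s = 3.333 h.
2.4%/h lost → k = −ln(1 − 0.024) = 0.02429 h⁻¹.
Decay over the reach: 40.17·exp(−kt) = 40.17·0.9222 = 37.04 µg/L.
Second outfall: C = (2.190·37.04 + 0.1450·250.0)/2.335 = 50.27 µg/L.

50.3 µg/L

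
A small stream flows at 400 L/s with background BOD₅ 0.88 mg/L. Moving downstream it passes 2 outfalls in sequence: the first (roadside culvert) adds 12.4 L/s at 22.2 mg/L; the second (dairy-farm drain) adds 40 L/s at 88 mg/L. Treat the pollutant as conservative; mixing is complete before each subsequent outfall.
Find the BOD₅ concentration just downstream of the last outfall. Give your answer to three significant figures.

9.17 mg/L

Outfall 1: combined Q = 412.4 L/s; C = (400.0·0.8800 + 12.40·22.20)/412.4 = 1.521 mg/L.
Outfall 2: combined Q = 452.4 L/s; C = (412.4·1.521 + 40.00·88.00)/452.4 = 9.167 mg/L.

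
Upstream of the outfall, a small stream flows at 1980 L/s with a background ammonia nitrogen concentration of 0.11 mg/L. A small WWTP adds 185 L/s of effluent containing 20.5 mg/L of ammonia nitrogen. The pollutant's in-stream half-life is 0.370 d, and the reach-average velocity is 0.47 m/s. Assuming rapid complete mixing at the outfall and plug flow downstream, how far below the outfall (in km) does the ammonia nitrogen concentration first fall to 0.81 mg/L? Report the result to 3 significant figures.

Flow-weighted average: C = (1980·0.1100 + 185.0·20.50) / 2165 = 4010/2165 = 1.852 mg/L.
Half-life 0.370 d → k = ln 2 / 0.370 = 1.873 d⁻¹.
Set 1.852·exp(−k·t) = 0.81 → t = ln(1.852/0.81)/k = 38150 s = 10.60 h.
Distance = v·t = 0.47·38150 = 17930 m = 17.93 km.

17.9 km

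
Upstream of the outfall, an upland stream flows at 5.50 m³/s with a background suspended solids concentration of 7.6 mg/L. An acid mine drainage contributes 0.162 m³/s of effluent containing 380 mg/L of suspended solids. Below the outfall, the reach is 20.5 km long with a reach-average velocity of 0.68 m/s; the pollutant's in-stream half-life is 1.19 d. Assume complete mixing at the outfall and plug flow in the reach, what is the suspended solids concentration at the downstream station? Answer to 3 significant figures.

Mass balance: C = (5.500·7.600 + 0.1620·380.0) / 5.662 = 103.4/5.662 = 18.26 mg/L.
Travel time t = 20.5·1000 / 0.68 = 30150 s = 8.374 h.
Half-life 1.19 d → k = ln 2 / 1.19 = 0.5825 d⁻¹.
Decay over the reach: 18.26·exp(−kt) = 18.26·0.8161 = 14.90 mg/L.

14.9 mg/L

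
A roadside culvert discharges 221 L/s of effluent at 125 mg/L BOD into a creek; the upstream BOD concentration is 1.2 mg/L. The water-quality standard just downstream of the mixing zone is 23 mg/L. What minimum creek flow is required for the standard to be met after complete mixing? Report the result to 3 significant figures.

Set C_mix = 23: (Q·1.200 + 221.0·125.0) / (Q + 221.0) = 23
→ Q = 221.0·(125.0 − 23)/(23 − 1.200) = 1034 L/s.

1030 L/s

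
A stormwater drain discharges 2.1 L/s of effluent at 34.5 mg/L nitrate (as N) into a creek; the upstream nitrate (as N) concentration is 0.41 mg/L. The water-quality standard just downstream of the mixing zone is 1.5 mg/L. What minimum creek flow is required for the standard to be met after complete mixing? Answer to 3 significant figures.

Set C_mix = 1.5: (Q·0.4100 + 2.100·34.50) / (Q + 2.100) = 1.5
→ Q = 2.100·(34.50 − 1.5)/(1.5 − 0.4100) = 63.58 L/s.

63.6 L/s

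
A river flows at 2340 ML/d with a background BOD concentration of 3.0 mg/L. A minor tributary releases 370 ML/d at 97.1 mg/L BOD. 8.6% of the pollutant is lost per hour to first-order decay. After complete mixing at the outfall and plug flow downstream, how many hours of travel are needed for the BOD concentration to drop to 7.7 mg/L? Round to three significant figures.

8.03 h

Mixed concentration C = ΣQC/ΣQ = (2340·3.000 + 370.0·97.10) / 2710 = 42950/2710 = 15.85 mg/L.
8.6%/h lost → k = −ln(1 − 0.086) = 0.08992 h⁻¹.
15.85·exp(−k·t) = 7.7 → t = ln(15.85/7.7)/k = 28900 s = 8.027 h.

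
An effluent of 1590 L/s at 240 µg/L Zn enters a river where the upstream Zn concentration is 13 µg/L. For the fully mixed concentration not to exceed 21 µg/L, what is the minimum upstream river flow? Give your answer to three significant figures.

Set C_mix = 21: (Q·13.00 + 1590·240.0) / (Q + 1590) = 21
→ Q = 1590·(240.0 − 21)/(21 − 13.00) = 43530 L/s.

43500 L/s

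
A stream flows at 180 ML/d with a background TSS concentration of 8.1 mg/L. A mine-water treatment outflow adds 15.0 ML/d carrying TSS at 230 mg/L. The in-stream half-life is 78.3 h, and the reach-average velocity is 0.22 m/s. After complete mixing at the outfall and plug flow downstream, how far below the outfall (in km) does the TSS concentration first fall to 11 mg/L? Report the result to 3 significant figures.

After mixing, C = (180.0·8.100 + 15.00·230.0) / 195.0 = 4908/195.0 = 25.17 mg/L.
Half-life 78.3 h → k = ln 2 / 78.3 = 0.008852 h⁻¹ = 0.2125 d⁻¹.
Set 25.17·exp(−k·t) = 11 → t = ln(25.17/11)/k = 336600 s = 93.50 h.
Distance = v·t = 0.22·336600 = 74050 m = 74.05 km.

74.1 km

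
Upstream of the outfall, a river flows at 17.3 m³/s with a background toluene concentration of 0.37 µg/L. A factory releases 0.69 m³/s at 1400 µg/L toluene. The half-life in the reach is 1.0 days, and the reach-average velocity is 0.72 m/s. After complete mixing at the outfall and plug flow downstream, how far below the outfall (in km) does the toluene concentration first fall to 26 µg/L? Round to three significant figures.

Mass balance: C = (17.30·0.3700 + 0.6900·1400) / 17.99 = 972.4/17.99 = 54.05 µg/L.
Half-life 1.0 d → k = ln 2 / 1.0 = 0.6931 d⁻¹.
Set 54.05·exp(−k·t) = 26 → t = ln(54.05/26)/k = 91220 s = 25.34 h.
Distance = v·t = 0.72·91220 = 65680 m = 65.68 km.

65.7 km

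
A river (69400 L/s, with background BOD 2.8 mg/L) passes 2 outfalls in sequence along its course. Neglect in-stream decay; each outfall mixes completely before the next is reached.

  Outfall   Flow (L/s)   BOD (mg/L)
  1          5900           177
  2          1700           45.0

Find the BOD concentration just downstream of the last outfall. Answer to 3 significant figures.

17.1 mg/L

After outfall 1: Q = 69400 + 5900 = 75300 L/s; C = (69400·2.800 + 5900·177.0)/75300 = 16.45 mg/L.
After outfall 2: Q = 75300 + 1700 = 77000 L/s; C = (75300·16.45 + 1700·45.00)/77000 = 17.08 mg/L.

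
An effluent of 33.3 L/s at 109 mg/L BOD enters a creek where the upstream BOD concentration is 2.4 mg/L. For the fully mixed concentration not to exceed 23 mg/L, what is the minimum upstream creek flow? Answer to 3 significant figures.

Set C_mix = 23: (Q·2.400 + 33.30·109.0) / (Q + 33.30) = 23
→ Q = 33.30·(109.0 − 23)/(23 − 2.400) = 139.0 L/s.

139 L/s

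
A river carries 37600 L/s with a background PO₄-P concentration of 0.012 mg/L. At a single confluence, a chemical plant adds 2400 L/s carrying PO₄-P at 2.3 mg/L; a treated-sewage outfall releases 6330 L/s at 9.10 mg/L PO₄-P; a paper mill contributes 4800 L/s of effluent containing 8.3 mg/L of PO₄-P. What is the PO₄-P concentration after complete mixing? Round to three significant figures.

2.02 mg/L

Flow-weighted average: C = (37600·0.01200 + 2400·2.300 + 6330·9.100 + 4800·8.300) / 51130 = 103400/51130 = 2.023 mg/L.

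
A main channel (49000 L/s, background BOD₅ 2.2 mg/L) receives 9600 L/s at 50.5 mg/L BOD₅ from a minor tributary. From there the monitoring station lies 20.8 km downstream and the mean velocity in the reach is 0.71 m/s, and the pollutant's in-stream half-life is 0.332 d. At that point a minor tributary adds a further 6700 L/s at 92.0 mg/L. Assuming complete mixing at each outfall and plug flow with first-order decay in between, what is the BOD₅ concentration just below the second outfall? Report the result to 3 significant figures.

After mixing, C = (49000·2.200 + 9600·50.50) / 58600 = 592600/58600 = 10.11 mg/L; combined flow 58600 L/s.
Travel time t = 20.8·1000 / 0.71 = 29300 s = 8.138 h.
Half-life 0.332 d → k = ln 2 / 0.332 = 2.088 d⁻¹.
Decay over the reach: 10.11·exp(−kt) = 10.11·0.4927 = 4.982 mg/L.
Second outfall: C = (58600·4.982 + 6700·92.00)/65300 = 13.91 mg/L.

13.9 mg/L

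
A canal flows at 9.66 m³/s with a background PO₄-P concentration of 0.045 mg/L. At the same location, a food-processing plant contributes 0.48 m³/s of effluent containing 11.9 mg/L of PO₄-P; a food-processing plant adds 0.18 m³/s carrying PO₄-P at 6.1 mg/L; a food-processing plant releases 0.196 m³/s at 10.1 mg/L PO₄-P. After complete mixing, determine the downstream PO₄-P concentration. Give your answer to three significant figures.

0.877 mg/L

Flow-weighted average: C = (9.660·0.04500 + 0.4800·11.90 + 0.1800·6.100 + 0.1960·10.10) / 10.52 = 9.224/10.52 = 0.8772 mg/L.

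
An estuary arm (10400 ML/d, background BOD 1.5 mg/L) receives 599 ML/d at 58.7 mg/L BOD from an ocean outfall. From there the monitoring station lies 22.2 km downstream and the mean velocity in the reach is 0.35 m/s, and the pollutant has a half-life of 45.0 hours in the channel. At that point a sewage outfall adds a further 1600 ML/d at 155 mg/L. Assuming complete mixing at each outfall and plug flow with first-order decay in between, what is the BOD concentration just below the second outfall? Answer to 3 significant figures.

Conservation of mass: C = (10400·1.500 + 599.0·58.70) / 11000 = 50760/11000 = 4.615 mg/L; combined flow 11000 ML/d.
Travel time t = 22.2·1000 / 0.35 = 63430 s = 17.62 h.
Half-life 45.0 h → k = ln 2 / 45.0 = 0.01540 h⁻¹ = 0.3697 d⁻¹.
Applying C = C₀e^(−kt): 4.615 × 0.7623 = 3.518 mg/L.
At the second outfall, C = (11000·3.518 + 1600·155.0) / (11000 + 1600) = 22.76 mg/L.

22.8 mg/L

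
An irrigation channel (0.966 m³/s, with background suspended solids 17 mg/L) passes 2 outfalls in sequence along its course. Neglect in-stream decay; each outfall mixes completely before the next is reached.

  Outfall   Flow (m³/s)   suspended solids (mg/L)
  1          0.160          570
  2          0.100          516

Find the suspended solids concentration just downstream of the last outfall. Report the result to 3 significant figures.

Below outfall 1: Q → 1.126 m³/s, C = (0.9660·17.00 + 0.1600·570.0)/1.126 = 95.58 mg/L.
Below outfall 2: Q → 1.226 m³/s, C = (1.126·95.58 + 0.1000·516.0)/1.226 = 129.9 mg/L.

130 mg/L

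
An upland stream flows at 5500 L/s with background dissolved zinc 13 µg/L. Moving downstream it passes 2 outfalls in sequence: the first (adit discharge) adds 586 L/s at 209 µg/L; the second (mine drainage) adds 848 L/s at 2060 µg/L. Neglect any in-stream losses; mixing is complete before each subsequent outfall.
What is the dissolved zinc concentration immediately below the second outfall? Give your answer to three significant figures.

Outfall 1: combined Q = 6086 L/s; C = (5500·13.00 + 586.0·209.0)/6086 = 31.87 µg/L.
Outfall 2: combined Q = 6934 L/s; C = (6086·31.87 + 848.0·2060)/6934 = 279.9 µg/L.

280 µg/L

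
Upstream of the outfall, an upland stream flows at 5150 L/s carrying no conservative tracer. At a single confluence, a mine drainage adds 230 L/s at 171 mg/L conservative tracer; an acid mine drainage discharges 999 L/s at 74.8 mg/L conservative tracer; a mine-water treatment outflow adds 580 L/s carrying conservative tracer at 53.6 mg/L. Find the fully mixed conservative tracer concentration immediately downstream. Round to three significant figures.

20.9 mg/L

Mixed concentration C = ΣQC/ΣQ = (5150·0 + 230.0·171.0 + 999.0·74.80 + 580.0·53.60) / 6959 = 145100/6959 = 20.86 mg/L.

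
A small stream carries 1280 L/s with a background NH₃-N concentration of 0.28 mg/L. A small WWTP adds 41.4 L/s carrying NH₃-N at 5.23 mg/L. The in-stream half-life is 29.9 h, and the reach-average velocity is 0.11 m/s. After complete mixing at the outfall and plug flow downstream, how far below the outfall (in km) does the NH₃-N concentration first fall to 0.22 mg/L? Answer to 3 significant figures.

Conservation of mass: C = (1280·0.2800 + 41.40·5.230) / 1321 = 574.9/1321 = 0.4351 mg/L.
Half-life 29.9 h → k = ln 2 / 29.9 = 0.02318 h⁻¹ = 0.5564 d⁻¹.
Set 0.4351·exp(−k·t) = 0.22 → t = ln(0.4351/0.22)/k = 105900 s = 29.42 h.
Distance = v·t = 0.11·105900 = 11650 m = 11.65 km.

11.6 km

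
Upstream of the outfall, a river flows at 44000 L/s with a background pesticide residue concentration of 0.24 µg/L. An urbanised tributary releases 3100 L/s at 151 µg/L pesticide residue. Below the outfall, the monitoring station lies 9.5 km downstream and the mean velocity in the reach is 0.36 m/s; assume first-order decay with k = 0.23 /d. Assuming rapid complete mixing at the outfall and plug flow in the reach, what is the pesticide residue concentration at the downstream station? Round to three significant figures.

Conservation of mass: C = (44000·0.2400 + 3100·151.0) / 47100 = 478700/47100 = 10.16 µg/L.
Travel time t = 9.5·1000 / 0.36 = 26390 s = 7.330 h.
Decay over the reach: 10.16·exp(−kt) = 10.16·0.9322 = 9.473 µg/L.

9.47 µg/L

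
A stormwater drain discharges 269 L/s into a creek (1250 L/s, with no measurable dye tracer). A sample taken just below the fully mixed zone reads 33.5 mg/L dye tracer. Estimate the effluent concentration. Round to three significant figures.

Mass balance: 1250·0 + 269.0·Cₑ = 1519·33.50
→ Cₑ = (1519·33.50 − 1250·0) / 269.0 = 189.2 mg/L.

189 mg/L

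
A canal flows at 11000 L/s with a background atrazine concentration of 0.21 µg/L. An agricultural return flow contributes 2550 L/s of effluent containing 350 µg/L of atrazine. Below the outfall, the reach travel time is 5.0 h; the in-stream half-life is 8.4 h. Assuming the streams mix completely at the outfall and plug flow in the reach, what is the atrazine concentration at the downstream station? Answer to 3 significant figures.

Flow-weighted average: C = (11000·0.2100 + 2550·350.0) / 13550 = 894800/13550 = 66.04 µg/L.
Half-life 8.4 h → k = ln 2 / 8.4 = 0.08252 h⁻¹ = 1.980 d⁻¹.
After decay, C = 66.04 × e^(−kt) = 66.04 × 0.6619 = 43.71 µg/L.

43.7 µg/L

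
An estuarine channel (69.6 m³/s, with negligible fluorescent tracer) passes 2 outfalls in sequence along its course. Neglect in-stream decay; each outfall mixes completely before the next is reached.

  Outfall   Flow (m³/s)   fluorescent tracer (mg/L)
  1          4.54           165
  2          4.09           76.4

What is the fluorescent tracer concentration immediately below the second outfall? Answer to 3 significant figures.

Outfall 1: combined Q = 74.14 m³/s; C = (69.60·0 + 4.540·165.0)/74.14 = 10.10 mg/L.
Outfall 2: combined Q = 78.23 m³/s; C = (74.14·10.10 + 4.090·76.40)/78.23 = 13.57 mg/L.

13.6 mg/L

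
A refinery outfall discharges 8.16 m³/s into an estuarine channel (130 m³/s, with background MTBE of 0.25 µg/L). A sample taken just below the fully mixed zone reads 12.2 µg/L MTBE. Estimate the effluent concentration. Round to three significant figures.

Mass balance: 130.0·0.2500 + 8.160·Cₑ = 138.2·12.20
→ Cₑ = (138.2·12.20 − 130.0·0.2500) / 8.160 = 202.6 µg/L.

203 µg/L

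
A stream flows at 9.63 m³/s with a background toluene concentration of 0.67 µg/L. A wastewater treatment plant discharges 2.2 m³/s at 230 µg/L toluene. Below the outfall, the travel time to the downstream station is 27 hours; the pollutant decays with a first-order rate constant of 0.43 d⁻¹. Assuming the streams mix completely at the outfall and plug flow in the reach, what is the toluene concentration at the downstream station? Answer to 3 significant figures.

Mass balance: C = (9.630·0.6700 + 2.200·230.0) / 11.83 = 512.5/11.83 = 43.32 µg/L.
First-order decay: C = 43.32·exp(−k·t) = 43.32·0.6165 = 26.70 µg/L.

26.7 µg/L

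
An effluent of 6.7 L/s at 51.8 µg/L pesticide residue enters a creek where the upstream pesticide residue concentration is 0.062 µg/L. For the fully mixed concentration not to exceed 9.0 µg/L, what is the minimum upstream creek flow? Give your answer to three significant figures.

Set C_mix = 9.0: (Q·0.06200 + 6.700·51.80) / (Q + 6.700) = 9.0
→ Q = 6.700·(51.80 − 9.0)/(9.0 − 0.06200) = 32.08 L/s.

32.1 L/s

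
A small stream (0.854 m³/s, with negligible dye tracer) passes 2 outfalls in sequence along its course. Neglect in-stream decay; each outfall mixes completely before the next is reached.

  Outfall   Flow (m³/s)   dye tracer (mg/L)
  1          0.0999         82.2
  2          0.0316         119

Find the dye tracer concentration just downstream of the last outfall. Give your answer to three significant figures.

Below outfall 1: Q → 0.9539 m³/s, C = (0.8540·0 + 0.09990·82.20)/0.9539 = 8.609 mg/L.
Below outfall 2: Q → 0.9855 m³/s, C = (0.9539·8.609 + 0.03160·119.0)/0.9855 = 12.15 mg/L.

12.1 mg/L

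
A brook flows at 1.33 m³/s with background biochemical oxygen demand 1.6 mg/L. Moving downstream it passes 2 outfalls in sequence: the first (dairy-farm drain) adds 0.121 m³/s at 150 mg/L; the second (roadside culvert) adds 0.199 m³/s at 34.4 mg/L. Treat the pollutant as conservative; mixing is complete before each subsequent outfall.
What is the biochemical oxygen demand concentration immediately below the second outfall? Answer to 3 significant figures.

After outfall 1: Q = 1.330 + 0.1210 = 1.451 m³/s; C = (1.330·1.600 + 0.1210·150.0)/1.451 = 13.98 mg/L.
After outfall 2: Q = 1.451 + 0.1990 = 1.650 m³/s; C = (1.451·13.98 + 0.1990·34.40)/1.650 = 16.44 mg/L.

16.4 mg/L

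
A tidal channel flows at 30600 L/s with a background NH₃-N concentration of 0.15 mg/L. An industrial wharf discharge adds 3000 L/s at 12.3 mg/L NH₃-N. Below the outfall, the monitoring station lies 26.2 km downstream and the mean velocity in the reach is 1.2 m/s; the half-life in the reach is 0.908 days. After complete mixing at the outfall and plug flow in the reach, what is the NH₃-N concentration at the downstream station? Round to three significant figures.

1.02 mg/L

Mixed concentration C = ΣQC/ΣQ = (30600·0.1500 + 3000·12.30) / 33600 = 41490/33600 = 1.235 mg/L.
Travel time t = 26.2·1000 / 1.2 = 21830 s = 6.065 h.
Half-life 0.908 d → k = ln 2 / 0.908 = 0.7634 d⁻¹.
After decay, C = 1.235 × e^(−kt) = 1.235 × 0.8246 = 1.018 mg/L.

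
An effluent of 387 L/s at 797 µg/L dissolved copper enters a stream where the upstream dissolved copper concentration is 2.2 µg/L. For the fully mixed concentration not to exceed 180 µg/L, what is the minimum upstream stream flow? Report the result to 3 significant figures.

1340 L/s

Set C_mix = 180: (Q·2.200 + 387.0·797.0) / (Q + 387.0) = 180
→ Q = 387.0·(797.0 − 180)/(180 − 2.200) = 1343 L/s.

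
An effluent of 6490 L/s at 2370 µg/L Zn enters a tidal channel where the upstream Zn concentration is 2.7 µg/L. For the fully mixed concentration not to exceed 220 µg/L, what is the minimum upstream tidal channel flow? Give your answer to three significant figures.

64200 L/s

Set C_mix = 220: (Q·2.700 + 6490·2370) / (Q + 6490) = 220
→ Q = 6490·(2370 − 220)/(220 − 2.700) = 64210 L/s.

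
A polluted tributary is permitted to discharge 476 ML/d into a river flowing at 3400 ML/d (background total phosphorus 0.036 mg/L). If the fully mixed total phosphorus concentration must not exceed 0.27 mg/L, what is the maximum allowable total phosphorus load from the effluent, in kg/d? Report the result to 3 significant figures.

Mass balance at the limit: 3400·0.03600 + 476.0·Cₑ = 3876·0.27 → Cₑ = 1.941 mg/L.
476.0 ML/d = 5.509 m³/s. Load = 5.509 m³/s × 1.941 g/m³ × 86 400 s/d = 924.1 kg/d.

924 kg/d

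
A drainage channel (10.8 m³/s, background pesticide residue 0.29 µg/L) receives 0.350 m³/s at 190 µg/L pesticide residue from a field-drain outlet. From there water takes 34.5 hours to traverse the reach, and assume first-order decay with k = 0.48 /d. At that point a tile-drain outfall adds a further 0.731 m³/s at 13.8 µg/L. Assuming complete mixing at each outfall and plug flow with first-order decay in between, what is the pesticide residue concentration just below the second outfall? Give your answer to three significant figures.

Mass balance: C = (10.80·0.2900 + 0.3500·190.0) / 11.15 = 69.63/11.15 = 6.245 µg/L; combined flow 11.15 m³/s.
First-order decay: C = 6.245·exp(−k·t) = 6.245·0.5016 = 3.132 µg/L.
Second outfall: C = (11.15·3.132 + 0.7310·13.80)/11.88 = 3.789 µg/L.

3.79 µg/L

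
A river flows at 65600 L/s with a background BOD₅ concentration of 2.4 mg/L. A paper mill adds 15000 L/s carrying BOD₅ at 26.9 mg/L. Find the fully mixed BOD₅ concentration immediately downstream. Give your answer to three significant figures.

After mixing, C = (65600·2.400 + 15000·26.90) / 80600 = 560900/80600 = 6.960 mg/L.

6.96 mg/L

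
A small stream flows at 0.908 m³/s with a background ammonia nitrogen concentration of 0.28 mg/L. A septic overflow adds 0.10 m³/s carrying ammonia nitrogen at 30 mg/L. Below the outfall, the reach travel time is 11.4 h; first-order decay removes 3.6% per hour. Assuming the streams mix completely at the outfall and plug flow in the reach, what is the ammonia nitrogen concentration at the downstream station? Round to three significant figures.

After mixing, C = (0.9080·0.2800 + 0.1000·30.00) / 1.008 = 3.254/1.008 = 3.228 mg/L.
3.6%/h lost → k = −ln(1 − 0.036) = 0.03666 h⁻¹.
First-order decay: C = 3.228·exp(−k·t) = 3.228·0.6584 = 2.126 mg/L.

2.13 mg/L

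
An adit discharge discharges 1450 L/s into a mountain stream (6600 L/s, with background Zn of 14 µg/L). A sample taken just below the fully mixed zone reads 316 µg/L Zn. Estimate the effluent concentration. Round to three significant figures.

1690 µg/L

Mass balance: 6600·14.00 + 1450·Cₑ = 8050·316.0
→ Cₑ = (8050·316.0 − 6600·14.00) / 1450 = 1691 µg/L.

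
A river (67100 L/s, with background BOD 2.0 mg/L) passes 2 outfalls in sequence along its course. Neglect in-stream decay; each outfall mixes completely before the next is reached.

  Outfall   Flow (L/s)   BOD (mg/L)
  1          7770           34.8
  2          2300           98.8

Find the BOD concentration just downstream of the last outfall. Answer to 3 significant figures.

Outfall 1: combined Q = 74870 L/s; C = (67100·2.000 + 7770·34.80)/74870 = 5.404 mg/L.
Outfall 2: combined Q = 77170 L/s; C = (74870·5.404 + 2300·98.80)/77170 = 8.188 mg/L.

8.19 mg/L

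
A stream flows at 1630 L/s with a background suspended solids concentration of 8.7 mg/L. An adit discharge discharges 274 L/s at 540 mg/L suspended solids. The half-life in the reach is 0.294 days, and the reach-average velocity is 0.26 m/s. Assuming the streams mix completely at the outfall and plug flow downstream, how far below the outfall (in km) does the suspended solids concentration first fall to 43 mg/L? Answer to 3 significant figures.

6.51 km

Flow-weighted average: C = (1630·8.700 + 274.0·540.0) / 1904 = 162100/1904 = 85.16 mg/L.
Half-life 0.294 d → k = ln 2 / 0.294 = 2.358 d⁻¹.
Set 85.16·exp(−k·t) = 43 → t = ln(85.16/43)/k = 25040 s = 6.956 h.
Distance = v·t = 0.26·25040 = 6511 m = 6.511 km.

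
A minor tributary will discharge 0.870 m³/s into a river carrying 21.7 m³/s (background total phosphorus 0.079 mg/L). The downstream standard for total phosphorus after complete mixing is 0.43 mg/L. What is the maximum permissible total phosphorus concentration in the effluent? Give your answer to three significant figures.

9.18 mg/L

At the limit, (Qr·Cr + Qe·Cₑ)/(Qr + Qe) = 0.43:
Cₑ = (22.57·0.43 − 21.70·0.07900) / 0.8700 = 9.185 mg/L.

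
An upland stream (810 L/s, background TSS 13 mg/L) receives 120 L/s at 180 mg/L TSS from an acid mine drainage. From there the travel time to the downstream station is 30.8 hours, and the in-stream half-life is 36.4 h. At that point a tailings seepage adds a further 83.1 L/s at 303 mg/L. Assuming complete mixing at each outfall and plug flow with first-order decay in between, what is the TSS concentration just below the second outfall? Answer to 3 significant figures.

Mixed concentration C = ΣQC/ΣQ = (810.0·13.00 + 120.0·180.0) / 930.0 = 32130/930.0 = 34.55 mg/L; combined flow 930.0 L/s.
Half-life 36.4 h → k = ln 2 / 36.4 = 0.01904 h⁻¹ = 0.4570 d⁻¹.
Decay over the reach: 34.55·exp(−kt) = 34.55·0.5563 = 19.22 mg/L.
At the second outfall, C = (930.0·19.22 + 83.10·303.0) / (930.0 + 83.10) = 42.50 mg/L.

42.5 mg/L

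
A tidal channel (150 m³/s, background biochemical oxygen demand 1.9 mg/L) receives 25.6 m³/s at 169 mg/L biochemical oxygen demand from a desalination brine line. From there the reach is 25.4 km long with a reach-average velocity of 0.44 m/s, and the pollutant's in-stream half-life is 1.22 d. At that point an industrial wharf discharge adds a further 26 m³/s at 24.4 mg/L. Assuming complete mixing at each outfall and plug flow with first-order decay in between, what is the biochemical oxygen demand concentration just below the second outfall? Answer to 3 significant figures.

18.8 mg/L

Conservation of mass: C = (150.0·1.900 + 25.60·169.0) / 175.6 = 4611/175.6 = 26.26 mg/L; combined flow 175.6 m³/s.
Travel time t = 25.4·1000 / 0.44 = 57730 s = 16.04 h.
Half-life 1.22 d → k = ln 2 / 1.22 = 0.5682 d⁻¹.
Decay over the reach: 26.26·exp(−kt) = 26.26·0.6841 = 17.97 mg/L.
Second outfall: C = (175.6·17.97 + 26.00·24.40)/201.6 = 18.80 mg/L.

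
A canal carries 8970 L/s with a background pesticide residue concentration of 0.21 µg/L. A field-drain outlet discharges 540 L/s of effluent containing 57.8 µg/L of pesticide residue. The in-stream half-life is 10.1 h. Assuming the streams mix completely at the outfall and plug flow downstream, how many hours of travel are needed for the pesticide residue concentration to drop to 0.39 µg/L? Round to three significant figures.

Conservation of mass: C = (8970·0.2100 + 540.0·57.80) / 9510 = 33100/9510 = 3.480 µg/L.
Half-life 10.1 h → k = ln 2 / 10.1 = 0.06863 h⁻¹ = 1.647 d⁻¹.
3.480·exp(−k·t) = 0.39 → t = ln(3.480/0.39)/k = 114800 s = 31.89 h.

31.9 h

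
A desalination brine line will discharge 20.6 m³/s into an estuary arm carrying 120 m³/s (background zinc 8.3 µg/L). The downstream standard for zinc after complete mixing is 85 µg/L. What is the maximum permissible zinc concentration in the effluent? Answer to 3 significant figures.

At the limit, (Qr·Cr + Qe·Cₑ)/(Qr + Qe) = 85:
Cₑ = (140.6·85 − 120.0·8.300) / 20.60 = 531.8 µg/L.

532 µg/L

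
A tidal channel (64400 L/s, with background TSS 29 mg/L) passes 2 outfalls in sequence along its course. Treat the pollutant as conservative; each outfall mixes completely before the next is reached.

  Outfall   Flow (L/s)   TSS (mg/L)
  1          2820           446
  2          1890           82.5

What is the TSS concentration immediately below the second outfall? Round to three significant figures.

47.5 mg/L

After outfall 1: Q = 64400 + 2820 = 67220 L/s; C = (64400·29.00 + 2820·446.0)/67220 = 46.49 mg/L.
After outfall 2: Q = 67220 + 1890 = 69110 L/s; C = (67220·46.49 + 1890·82.50)/69110 = 47.48 mg/L.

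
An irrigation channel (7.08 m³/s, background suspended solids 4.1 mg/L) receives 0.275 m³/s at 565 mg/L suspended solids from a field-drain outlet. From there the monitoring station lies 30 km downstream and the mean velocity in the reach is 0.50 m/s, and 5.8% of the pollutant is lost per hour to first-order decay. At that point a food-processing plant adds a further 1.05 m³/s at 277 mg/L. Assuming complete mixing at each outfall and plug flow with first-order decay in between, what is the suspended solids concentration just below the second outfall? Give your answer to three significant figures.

Flow-weighted average: C = (7.080·4.100 + 0.2750·565.0) / 7.355 = 184.4/7.355 = 25.07 mg/L; combined flow 7.355 m³/s.
Travel time t = 30·1000 / 0.50 = 60000 s = 16.67 h.
5.8%/h lost → k = −ln(1 − 0.058) = 0.05975 h⁻¹.
First-order decay: C = 25.07·exp(−k·t) = 25.07·0.3694 = 9.262 mg/L.
At the second outfall, C = (7.355·9.262 + 1.050·277.0) / (7.355 + 1.050) = 42.71 mg/L.

42.7 mg/L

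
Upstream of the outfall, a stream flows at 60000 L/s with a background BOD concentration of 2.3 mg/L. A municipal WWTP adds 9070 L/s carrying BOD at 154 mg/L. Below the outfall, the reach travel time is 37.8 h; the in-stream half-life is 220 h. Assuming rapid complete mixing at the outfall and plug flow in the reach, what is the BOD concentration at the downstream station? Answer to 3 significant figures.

19.7 mg/L

Conservation of mass: C = (60000·2.300 + 9070·154.0) / 69070 = 1535000/69070 = 22.22 mg/L.
Half-life 220 h → k = ln 2 / 220 = 0.003151 h⁻¹ = 0.07562 d⁻¹.
First-order decay: C = 22.22·exp(−k·t) = 22.22·0.8877 = 19.73 mg/L.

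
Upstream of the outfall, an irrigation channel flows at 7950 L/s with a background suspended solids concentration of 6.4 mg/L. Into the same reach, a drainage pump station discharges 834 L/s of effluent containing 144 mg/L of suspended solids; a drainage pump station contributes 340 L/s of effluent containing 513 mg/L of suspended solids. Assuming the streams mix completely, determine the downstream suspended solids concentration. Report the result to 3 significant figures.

Flow-weighted average: C = (7950·6.400 + 834.0·144.0 + 340.0·513.0) / 9124 = 345400/9124 = 37.86 mg/L.

37.9 mg/L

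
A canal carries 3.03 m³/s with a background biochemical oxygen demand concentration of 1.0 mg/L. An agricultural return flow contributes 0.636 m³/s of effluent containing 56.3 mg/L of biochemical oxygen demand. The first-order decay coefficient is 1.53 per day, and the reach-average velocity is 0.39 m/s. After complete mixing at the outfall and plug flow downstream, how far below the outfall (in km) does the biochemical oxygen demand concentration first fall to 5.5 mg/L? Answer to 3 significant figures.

Flow-weighted average: C = (3.030·1.000 + 0.6360·56.30) / 3.666 = 38.84/3.666 = 10.59 mg/L.
Set 10.59·exp(−k·t) = 5.5 → t = ln(10.59/5.5)/k = 37020 s = 10.28 h.
Distance = v·t = 0.39·37020 = 14440 m = 14.44 km.

14.4 km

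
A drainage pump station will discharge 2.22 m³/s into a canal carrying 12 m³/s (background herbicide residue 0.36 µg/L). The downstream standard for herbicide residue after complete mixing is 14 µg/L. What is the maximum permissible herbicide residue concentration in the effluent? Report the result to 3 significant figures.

87.7 µg/L

At the limit, (Qr·Cr + Qe·Cₑ)/(Qr + Qe) = 14:
Cₑ = (14.22·14 − 12.00·0.3600) / 2.220 = 87.73 µg/L.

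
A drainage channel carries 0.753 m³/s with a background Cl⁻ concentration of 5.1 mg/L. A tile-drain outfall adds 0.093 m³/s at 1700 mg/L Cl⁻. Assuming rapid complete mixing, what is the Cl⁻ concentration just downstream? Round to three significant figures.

After mixing, C = (0.7530·5.100 + 0.09300·1700) / 0.8460 = 161.9/0.8460 = 191.4 mg/L.

191 mg/L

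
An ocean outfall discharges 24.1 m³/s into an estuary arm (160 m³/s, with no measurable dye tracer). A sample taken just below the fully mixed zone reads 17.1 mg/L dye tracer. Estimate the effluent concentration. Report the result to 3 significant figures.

Mass balance: 160.0·0 + 24.10·Cₑ = 184.1·17.10
→ Cₑ = (184.1·17.10 − 160.0·0) / 24.10 = 130.6 mg/L.

131 mg/L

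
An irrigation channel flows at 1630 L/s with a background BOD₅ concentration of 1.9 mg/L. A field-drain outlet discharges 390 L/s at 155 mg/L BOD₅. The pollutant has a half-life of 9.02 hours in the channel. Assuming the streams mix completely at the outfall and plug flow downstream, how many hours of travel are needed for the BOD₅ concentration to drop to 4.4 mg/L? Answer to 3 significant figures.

25.6 h

Mixed concentration C = ΣQC/ΣQ = (1630·1.900 + 390.0·155.0) / 2020 = 63550/2020 = 31.46 mg/L.
Half-life 9.02 h → k = ln 2 / 9.02 = 0.07685 h⁻¹ = 1.844 d⁻¹.
31.46·exp(−k·t) = 4.4 → t = ln(31.46/4.4)/k = 92150 s = 25.60 h.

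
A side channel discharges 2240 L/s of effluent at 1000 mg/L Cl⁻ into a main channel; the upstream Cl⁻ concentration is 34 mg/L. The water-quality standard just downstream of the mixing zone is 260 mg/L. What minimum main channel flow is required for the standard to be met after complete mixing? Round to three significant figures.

7330 L/s

Set C_mix = 260: (Q·34.00 + 2240·1000) / (Q + 2240) = 260
→ Q = 2240·(1000 − 260)/(260 − 34.00) = 7335 L/s.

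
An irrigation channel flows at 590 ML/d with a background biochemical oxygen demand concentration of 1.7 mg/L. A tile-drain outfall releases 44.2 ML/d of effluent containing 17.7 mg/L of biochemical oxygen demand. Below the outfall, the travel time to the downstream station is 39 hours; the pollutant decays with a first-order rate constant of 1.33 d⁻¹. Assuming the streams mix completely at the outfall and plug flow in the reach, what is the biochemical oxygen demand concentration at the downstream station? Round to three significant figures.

0.324 mg/L

After mixing, C = (590.0·1.700 + 44.20·17.70) / 634.2 = 1785/634.2 = 2.815 mg/L.
Applying C = C₀e^(−kt): 2.815 × 0.1152 = 0.3242 mg/L.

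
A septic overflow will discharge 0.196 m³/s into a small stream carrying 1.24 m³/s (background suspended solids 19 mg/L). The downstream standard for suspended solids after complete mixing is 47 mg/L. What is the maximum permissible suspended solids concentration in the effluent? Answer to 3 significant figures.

At the limit, (Qr·Cr + Qe·Cₑ)/(Qr + Qe) = 47:
Cₑ = (1.436·47 − 1.240·19.00) / 0.1960 = 224.1 mg/L.

224 mg/L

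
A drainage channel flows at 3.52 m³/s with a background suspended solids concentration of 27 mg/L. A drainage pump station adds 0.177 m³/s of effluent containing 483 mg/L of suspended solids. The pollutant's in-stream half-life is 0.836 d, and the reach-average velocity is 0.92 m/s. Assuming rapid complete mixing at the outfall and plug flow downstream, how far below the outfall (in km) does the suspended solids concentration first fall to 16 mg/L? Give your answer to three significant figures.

107 km

Mixed concentration C = ΣQC/ΣQ = (3.520·27.00 + 0.1770·483.0) / 3.697 = 180.5/3.697 = 48.83 mg/L.
Half-life 0.836 d → k = ln 2 / 0.836 = 0.8291 d⁻¹.
Set 48.83·exp(−k·t) = 16 → t = ln(48.83/16)/k = 116300 s = 32.30 h.
Distance = v·t = 0.92·116300 = 107000 m = 107.0 km.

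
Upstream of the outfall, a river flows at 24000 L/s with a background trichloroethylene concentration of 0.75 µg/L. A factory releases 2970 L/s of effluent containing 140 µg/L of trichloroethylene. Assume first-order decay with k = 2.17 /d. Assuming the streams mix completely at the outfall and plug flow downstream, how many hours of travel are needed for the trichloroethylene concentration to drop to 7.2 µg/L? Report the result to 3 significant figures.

8.89 h

Mass balance: C = (24000·0.7500 + 2970·140.0) / 26970 = 433800/26970 = 16.08 µg/L.
16.08·exp(−k·t) = 7.2 → t = ln(16.08/7.2)/k = 32000 s = 8.890 h.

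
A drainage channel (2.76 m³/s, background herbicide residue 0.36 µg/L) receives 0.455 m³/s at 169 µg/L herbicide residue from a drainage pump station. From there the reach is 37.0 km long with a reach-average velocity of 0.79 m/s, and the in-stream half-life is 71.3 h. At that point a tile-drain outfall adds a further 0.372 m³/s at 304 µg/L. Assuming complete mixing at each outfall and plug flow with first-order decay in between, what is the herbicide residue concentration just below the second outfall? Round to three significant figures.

50.7 µg/L

Mass balance: C = (2.760·0.3600 + 0.4550·169.0) / 3.215 = 77.89/3.215 = 24.23 µg/L; combined flow 3.215 m³/s.
Travel time t = 37.0·1000 / 0.79 = 46840 s = 13.01 h.
Half-life 71.3 h → k = ln 2 / 71.3 = 0.009722 h⁻¹ = 0.2333 d⁻¹.
Decay over the reach: 24.23·exp(−kt) = 24.23·0.8812 = 21.35 µg/L.
At the second outfall, C = (3.215·21.35 + 0.3720·304.0) / (3.215 + 0.3720) = 50.66 µg/L.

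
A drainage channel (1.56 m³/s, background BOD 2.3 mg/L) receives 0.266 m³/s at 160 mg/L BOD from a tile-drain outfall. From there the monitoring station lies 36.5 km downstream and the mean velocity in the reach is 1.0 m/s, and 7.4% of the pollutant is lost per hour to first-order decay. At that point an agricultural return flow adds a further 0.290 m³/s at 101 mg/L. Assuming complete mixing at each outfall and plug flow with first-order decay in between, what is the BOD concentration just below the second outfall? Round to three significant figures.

Mass balance: C = (1.560·2.300 + 0.2660·160.0) / 1.826 = 46.15/1.826 = 25.27 mg/L; combined flow 1.826 m³/s.
Travel time t = 36.5·1000 / 1.0 = 36500 s = 10.14 h.
7.4%/h lost → k = −ln(1 − 0.074) = 0.07688 h⁻¹.
Decay over the reach: 25.27·exp(−kt) = 25.27·0.4586 = 11.59 mg/L.
Second outfall: C = (1.826·11.59 + 0.2900·101.0)/2.116 = 23.84 mg/L.

23.8 mg/L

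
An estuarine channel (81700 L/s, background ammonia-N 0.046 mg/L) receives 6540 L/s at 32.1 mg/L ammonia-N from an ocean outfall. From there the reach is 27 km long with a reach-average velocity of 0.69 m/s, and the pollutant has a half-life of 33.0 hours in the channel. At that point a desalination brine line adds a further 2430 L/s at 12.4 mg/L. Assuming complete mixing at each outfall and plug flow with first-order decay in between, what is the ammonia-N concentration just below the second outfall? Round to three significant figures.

Conservation of mass: C = (81700·0.04600 + 6540·32.10) / 88240 = 213700/88240 = 2.422 mg/L; combined flow 88240 L/s.
Travel time t = 27·1000 / 0.69 = 39130 s = 10.87 h.
Half-life 33.0 h → k = ln 2 / 33.0 = 0.02100 h⁻¹ = 0.5041 d⁻¹.
Applying C = C₀e^(−kt): 2.422 × 0.7959 = 1.927 mg/L.
At the second outfall, C = (88240·1.927 + 2430·12.40) / (88240 + 2430) = 2.208 mg/L.

2.21 mg/L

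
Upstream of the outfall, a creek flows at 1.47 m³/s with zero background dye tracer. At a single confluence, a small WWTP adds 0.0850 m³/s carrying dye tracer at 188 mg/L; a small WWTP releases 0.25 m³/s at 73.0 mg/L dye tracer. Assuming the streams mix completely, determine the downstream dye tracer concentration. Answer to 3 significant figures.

Conservation of mass: C = (1.470·0 + 0.08500·188.0 + 0.2500·73.00) / 1.805 = 34.23/1.805 = 18.96 mg/L.

19.0 mg/L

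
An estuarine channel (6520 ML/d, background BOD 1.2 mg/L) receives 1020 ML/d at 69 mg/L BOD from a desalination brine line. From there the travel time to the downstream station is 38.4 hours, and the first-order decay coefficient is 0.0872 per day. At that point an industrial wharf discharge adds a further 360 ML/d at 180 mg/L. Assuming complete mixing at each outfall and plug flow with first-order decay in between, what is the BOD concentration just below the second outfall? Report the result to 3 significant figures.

Mixed concentration C = ΣQC/ΣQ = (6520·1.200 + 1020·69.00) / 7540 = 78200/7540 = 10.37 mg/L; combined flow 7540 ML/d.
First-order decay: C = 10.37·exp(−k·t) = 10.37·0.8698 = 9.021 mg/L.
At the second outfall, C = (7540·9.021 + 360.0·180.0) / (7540 + 360.0) = 16.81 mg/L.

16.8 mg/L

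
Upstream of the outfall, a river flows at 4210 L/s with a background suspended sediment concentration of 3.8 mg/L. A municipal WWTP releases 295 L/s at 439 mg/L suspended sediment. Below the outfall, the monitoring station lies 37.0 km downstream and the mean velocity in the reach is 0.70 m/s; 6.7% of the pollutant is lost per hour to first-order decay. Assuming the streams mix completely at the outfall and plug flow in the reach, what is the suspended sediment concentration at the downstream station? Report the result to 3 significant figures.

Mass balance: C = (4210·3.800 + 295.0·439.0) / 4505 = 145500/4505 = 32.30 mg/L.
Travel time t = 37.0·1000 / 0.70 = 52860 s = 14.68 h.
6.7%/h lost → k = −ln(1 − 0.067) = 0.06935 h⁻¹.
After decay, C = 32.30 × e^(−kt) = 32.30 × 0.3612 = 11.67 mg/L.

11.7 mg/L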